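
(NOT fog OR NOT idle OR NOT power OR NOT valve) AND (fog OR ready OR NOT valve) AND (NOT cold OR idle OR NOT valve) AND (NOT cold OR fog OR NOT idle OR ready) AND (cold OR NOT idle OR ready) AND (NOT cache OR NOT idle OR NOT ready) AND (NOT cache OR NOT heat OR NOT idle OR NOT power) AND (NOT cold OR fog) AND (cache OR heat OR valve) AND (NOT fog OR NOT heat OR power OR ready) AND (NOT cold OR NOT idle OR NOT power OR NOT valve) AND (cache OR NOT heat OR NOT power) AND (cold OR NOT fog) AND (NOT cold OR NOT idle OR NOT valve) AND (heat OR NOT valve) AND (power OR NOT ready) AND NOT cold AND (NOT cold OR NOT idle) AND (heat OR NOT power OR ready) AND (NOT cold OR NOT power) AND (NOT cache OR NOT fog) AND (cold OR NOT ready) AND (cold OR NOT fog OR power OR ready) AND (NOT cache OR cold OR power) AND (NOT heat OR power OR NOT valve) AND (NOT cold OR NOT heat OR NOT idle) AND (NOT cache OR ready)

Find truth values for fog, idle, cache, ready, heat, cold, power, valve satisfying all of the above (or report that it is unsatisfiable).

fog = False, idle = False, cache = False, ready = False, heat = True, cold = False, power = False, valve = False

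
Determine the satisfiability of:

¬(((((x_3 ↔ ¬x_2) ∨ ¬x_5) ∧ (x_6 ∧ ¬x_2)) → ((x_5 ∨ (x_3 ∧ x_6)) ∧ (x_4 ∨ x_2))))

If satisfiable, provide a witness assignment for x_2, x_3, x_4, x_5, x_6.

x_2 = False, x_3 = False, x_4 = False, x_5 = False, x_6 = True

  ¬(((((x_3 ↔ ¬x_2) ∨ ¬x_5) ∧ (x_6 ∧ ¬x_2)) → ((x_5 ∨ (x_3 ∧ x_6)) ∧ (x_4 ∨ x_2)))) = True
    (((x_3 ↔ ¬x_2) ∨ ¬x_5) ∧ (x_6 ∧ ¬x_2)) → ((x_5 ∨ (x_3 ∧ x_6)) ∧ (x_4 ∨ x_2)) = False
      ((x_3 ↔ ¬x_2) ∨ ¬x_5) ∧ (x_6 ∧ ¬x_2) = True
        (x_3 ↔ ¬x_2) ∨ ¬x_5 = True
          x_3 ↔ ¬x_2 = False
            ¬x_2 = True
          ¬x_5 = True
        x_6 ∧ ¬x_2 = True
          ¬x_2 = True
      (x_5 ∨ (x_3 ∧ x_6)) ∧ (x_4 ∨ x_2) = False
        x_5 ∨ (x_3 ∧ x_6) = False
          x_3 ∧ x_6 = False
        x_4 ∨ x_2 = False
The formula evaluates to True.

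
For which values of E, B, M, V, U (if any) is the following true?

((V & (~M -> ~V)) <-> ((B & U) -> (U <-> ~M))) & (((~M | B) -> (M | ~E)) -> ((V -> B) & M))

E = False, B = True, M = True, V = False, U = True

  (V & (~M -> ~V)) <-> ((B & U) -> (U <-> ~M)) = True
    V & (~M -> ~V) = False
      ~M -> ~V = True
        ~M = False
        ~V = True
    (B & U) -> (U <-> ~M) = False
      B & U = True
      U <-> ~M = False
        ~M = False
  ((~M | B) -> (M | ~E)) -> ((V -> B) & M) = True
    (~M | B) -> (M | ~E) = True
      ~M | B = True
        ~M = False
      M | ~E = True
        ~E = True
    (V -> B) & M = True
      V -> B = True
Both conjuncts True, so the formula holds.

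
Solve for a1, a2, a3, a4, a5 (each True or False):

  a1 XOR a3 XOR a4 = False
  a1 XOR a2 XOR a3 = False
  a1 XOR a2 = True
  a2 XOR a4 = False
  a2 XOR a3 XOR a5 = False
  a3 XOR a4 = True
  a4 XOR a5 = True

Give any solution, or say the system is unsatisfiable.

a1=T, a2=F, a3=T, a4=F, a5=T

a1 XOR a3 XOR a4 = T XOR T XOR F = False ✓
a1 XOR a2 XOR a3 = T XOR F XOR T = False ✓
a1 XOR a2 = T XOR F = True ✓
a2 XOR a4 = F XOR F = False ✓
a2 XOR a3 XOR a5 = F XOR T XOR T = False ✓
a3 XOR a4 = T XOR F = True ✓
a4 XOR a5 = F XOR T = True ✓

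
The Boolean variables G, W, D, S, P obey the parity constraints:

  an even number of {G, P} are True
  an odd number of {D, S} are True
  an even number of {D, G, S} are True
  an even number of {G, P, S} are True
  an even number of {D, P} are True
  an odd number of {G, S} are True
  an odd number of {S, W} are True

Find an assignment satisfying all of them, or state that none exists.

G = True; W = True; D = True; S = False; P = True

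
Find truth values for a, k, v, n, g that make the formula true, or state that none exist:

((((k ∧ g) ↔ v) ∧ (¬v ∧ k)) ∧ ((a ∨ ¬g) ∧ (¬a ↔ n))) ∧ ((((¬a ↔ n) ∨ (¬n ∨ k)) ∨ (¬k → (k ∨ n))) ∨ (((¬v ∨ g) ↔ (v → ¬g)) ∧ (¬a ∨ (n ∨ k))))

a = False; k = True; v = False; n = True; g = False

  (((k ∧ g) ↔ v) ∧ (¬v ∧ k)) ∧ ((a ∨ ¬g) ∧ (¬a ↔ n)) = True
    ((k ∧ g) ↔ v) ∧ (¬v ∧ k) = True
      (k ∧ g) ↔ v = True
        k ∧ g = False
      ¬v ∧ k = True
        ¬v = True
    (a ∨ ¬g) ∧ (¬a ↔ n) = True
      a ∨ ¬g = True
        ¬g = True
      ¬a ↔ n = True
        ¬a = True
  (((¬a ↔ n) ∨ (¬n ∨ k)) ∨ (¬k → (k ∨ n))) ∨ (((¬v ∨ g) ↔ (v → ¬g)) ∧ (¬a ∨ (n ∨ k))) = True
    ((¬a ↔ n) ∨ (¬n ∨ k)) ∨ (¬k → (k ∨ n)) = True
      (¬a ↔ n) ∨ (¬n ∨ k) = True
        ¬a ↔ n = True
          ¬a = True
        ¬n ∨ k = True
          ¬n = False
      ¬k → (k ∨ n) = True
        ¬k = False
        k ∨ n = True
    ((¬v ∨ g) ↔ (v → ¬g)) ∧ (¬a ∨ (n ∨ k)) = True
      (¬v ∨ g) ↔ (v → ¬g) = True
        ¬v ∨ g = True
          ¬v = True
        v → ¬g = True
          ¬g = True
      ¬a ∨ (n ∨ k) = True
        ¬a = True
        n ∨ k = True
Both conjuncts True, so the formula holds.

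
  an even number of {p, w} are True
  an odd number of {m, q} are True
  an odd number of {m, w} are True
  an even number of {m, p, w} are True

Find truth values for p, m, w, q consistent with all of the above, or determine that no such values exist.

p=T; m=F; w=T; q=T

{p, w}: 2 true → even ✓
{m, q}: 1 true → odd ✓
{m, w}: 1 true → odd ✓
{m, p, w}: 2 true → even ✓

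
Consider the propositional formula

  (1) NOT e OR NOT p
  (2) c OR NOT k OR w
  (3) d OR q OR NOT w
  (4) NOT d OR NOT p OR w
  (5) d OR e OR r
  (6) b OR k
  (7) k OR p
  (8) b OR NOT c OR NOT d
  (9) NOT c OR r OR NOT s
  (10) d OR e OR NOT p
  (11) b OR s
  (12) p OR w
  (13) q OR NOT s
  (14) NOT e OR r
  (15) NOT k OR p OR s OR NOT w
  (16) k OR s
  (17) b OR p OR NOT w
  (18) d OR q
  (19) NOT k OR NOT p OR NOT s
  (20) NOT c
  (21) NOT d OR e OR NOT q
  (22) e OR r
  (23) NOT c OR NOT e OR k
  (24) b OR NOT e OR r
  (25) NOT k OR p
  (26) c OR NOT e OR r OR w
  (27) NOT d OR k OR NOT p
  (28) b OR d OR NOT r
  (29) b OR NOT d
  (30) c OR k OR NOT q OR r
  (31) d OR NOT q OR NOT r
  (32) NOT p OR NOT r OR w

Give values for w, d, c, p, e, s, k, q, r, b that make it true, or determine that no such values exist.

w = True; d = True; c = False; p = True; e = False; s = False; k = True; q = False; r = True; b = True

Unit clause (NOT c) forces c = False.
Set w = True.
Try d = False:
  (d OR q OR NOT w) forces q = True.
  (d OR NOT q OR NOT r) forces r = False.
  (d OR e OR r) forces e = True.
  clause (NOT e OR r) is falsified — backtrack.
So d = True.
  then (b OR NOT d) forces b = True.
Try p = False:
  (k OR p) forces k = True.
  clause (NOT k OR p) is falsified — backtrack.
So p = True.
  then (NOT e OR NOT p) forces e = False.
  then (NOT d OR e OR NOT q) forces q = False.
  then (e OR r) forces r = True.
  then (NOT d OR k OR NOT p) forces k = True.
  then (q OR NOT s) forces s = False.
All clauses satisfied.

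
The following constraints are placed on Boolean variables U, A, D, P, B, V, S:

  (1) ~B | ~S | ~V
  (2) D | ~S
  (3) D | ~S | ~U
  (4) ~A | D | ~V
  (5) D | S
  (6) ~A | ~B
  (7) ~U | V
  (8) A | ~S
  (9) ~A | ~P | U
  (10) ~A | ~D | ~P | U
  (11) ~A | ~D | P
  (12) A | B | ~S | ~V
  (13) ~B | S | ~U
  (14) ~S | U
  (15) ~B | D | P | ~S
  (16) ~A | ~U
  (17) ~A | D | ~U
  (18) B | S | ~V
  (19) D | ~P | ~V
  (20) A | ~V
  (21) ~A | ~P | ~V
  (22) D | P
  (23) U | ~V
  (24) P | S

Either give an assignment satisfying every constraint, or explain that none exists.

U: False, A: False, D: True, P: True, B: False, V: False, S: False

Try U = True:
  (~U | V) forces V = True.
  (~A | ~U) forces A = False.
  clause (A | ~V) is falsified — backtrack.
So U = False.
  then (~S | U) forces S = False.
  then (U | ~V) forces V = False.
  then (P | S) forces P = True.
  then (D | S) forces D = True.
  then (~A | ~P | U) forces A = False.
Set B = False.
All clauses satisfied.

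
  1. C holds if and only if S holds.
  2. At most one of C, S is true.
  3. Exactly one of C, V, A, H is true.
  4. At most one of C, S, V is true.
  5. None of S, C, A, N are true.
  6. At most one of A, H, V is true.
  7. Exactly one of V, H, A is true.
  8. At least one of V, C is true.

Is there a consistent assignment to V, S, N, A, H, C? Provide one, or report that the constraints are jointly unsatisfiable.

V = True; S = False; N = False; A = False; H = False; C = False

  (1) C=F, S=F — same ✓
  (2) {C, S}: 0 true — at most one ✓
  (3) {C, V, A, H}: 1 true — exactly one ✓
  (4) {C, S, V}: 1 true — at most one ✓
  (5) {S, C, A, N}: 0 true — none ✓
  (6) {A, H, V}: 1 true — at most one ✓
  (7) {V, H, A}: 1 true — exactly one ✓
  (8) {V, C}: 1 true — at least one ✓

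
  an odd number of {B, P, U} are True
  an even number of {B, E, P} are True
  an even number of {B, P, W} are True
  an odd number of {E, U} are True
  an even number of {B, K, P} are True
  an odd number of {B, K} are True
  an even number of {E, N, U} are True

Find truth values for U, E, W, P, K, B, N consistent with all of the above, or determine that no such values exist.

U=F, E=T, W=T, P=T, K=T, B=F, N=T

{B, P, U}: 1 true → odd ✓
{B, E, P}: 2 true → even ✓
{B, P, W}: 2 true → even ✓
{E, U}: 1 true → odd ✓
{B, K, P}: 2 true → even ✓
{B, K}: 1 true → odd ✓
{E, N, U}: 2 true → even ✓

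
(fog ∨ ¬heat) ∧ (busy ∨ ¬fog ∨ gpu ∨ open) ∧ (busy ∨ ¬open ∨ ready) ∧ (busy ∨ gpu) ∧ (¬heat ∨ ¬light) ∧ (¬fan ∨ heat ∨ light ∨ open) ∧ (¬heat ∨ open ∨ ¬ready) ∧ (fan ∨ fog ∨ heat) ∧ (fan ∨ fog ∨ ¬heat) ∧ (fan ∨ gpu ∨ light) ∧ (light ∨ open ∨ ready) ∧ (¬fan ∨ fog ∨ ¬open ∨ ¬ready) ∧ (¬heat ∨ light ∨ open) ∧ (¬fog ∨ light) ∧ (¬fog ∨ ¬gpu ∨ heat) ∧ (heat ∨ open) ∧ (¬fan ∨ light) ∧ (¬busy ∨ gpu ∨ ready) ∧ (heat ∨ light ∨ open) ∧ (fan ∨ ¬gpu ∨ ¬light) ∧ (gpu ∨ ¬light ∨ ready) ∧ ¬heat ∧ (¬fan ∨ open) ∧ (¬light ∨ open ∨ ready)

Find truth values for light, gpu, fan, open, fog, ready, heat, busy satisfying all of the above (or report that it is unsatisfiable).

light = True; gpu = True; fan = True; open = True; fog = False; ready = False; heat = False; busy = True

Unit clause (¬heat) forces heat = False.
In (heat ∨ open) only open is left, so open = True.
Try light = False:
  (¬fog ∨ light) forces fog = False.
  (fan ∨ fog ∨ heat) forces fan = True.
  clause (¬fan ∨ light) is falsified — backtrack.
So light = True.
Set gpu = True.
  then (¬fog ∨ ¬gpu ∨ heat) forces fog = False.
  then (fan ∨ ¬gpu ∨ ¬light) forces fan = True.
  then (¬fan ∨ fog ∨ ¬open ∨ ¬ready) forces ready = False.
  then (busy ∨ ¬open ∨ ready) forces busy = True.
All clauses satisfied.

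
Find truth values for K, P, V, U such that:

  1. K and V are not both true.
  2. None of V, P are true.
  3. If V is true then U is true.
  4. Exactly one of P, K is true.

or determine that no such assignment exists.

K=T, P=F, V=F, U=F

  (1) K=T, V=F — not both ✓
  (2) {V, P}: 0 true — none ✓
  (3) V=F ⇒ U: vacuous ✓
  (4) {P, K}: 1 true — exactly one ✓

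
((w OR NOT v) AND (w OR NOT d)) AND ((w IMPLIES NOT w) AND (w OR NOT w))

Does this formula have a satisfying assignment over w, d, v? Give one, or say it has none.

w = False, d = False, v = False

  (w OR NOT v) AND (w OR NOT d) = True
    w OR NOT v = True
      NOT v = True
    w OR NOT d = True
      NOT d = True
  (w IMPLIES NOT w) AND (w OR NOT w) = True
    w IMPLIES NOT w = True
      NOT w = True
    w OR NOT w = True
      NOT w = True
Both conjuncts True, so the formula holds.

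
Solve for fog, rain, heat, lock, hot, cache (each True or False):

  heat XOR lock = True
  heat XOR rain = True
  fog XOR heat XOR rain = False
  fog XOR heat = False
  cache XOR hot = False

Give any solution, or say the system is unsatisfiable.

fog: True; rain: False; heat: True; lock: False; hot: True; cache: True

heat XOR lock = T XOR F = True ✓
heat XOR rain = T XOR F = True ✓
fog XOR heat XOR rain = T XOR T XOR F = False ✓
fog XOR heat = T XOR T = False ✓
cache XOR hot = T XOR T = False ✓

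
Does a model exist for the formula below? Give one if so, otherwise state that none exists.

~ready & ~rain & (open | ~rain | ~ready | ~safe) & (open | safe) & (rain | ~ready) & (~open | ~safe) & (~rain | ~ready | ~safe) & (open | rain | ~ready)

safe=T; open=F; rain=F; ready=F

Unit clause (~ready) forces ready = False.
Unit clause (~rain) forces rain = False.
Set safe = True.
  then (~open | ~safe) forces open = False.
All clauses satisfied.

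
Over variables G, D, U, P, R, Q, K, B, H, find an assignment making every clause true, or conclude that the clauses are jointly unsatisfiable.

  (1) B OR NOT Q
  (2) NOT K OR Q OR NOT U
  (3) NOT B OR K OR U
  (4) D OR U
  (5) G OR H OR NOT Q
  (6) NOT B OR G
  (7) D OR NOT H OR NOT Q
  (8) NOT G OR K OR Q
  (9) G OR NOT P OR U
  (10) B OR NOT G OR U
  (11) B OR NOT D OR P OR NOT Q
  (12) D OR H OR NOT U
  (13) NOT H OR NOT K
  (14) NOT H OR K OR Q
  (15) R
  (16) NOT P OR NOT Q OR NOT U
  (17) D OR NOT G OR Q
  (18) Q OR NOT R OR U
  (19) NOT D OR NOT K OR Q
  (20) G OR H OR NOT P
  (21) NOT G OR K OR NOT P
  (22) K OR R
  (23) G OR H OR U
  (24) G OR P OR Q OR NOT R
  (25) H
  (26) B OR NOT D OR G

G = True, D = True, U = True, P = False, R = True, Q = True, K = False, B = True, H = True

Unit clause (R) forces R = True.
Unit clause (H) forces H = True.
In (NOT H OR NOT K) only NOT K is left, so K = False.
In (NOT H OR K OR Q) only Q is left, so Q = True.
In (B OR NOT Q) only B is left, so B = True.
In (NOT B OR K OR U) only U is left, so U = True.
In (NOT B OR G) only G is left, so G = True.
In (D OR NOT H OR NOT Q) only D is left, so D = True.
In (NOT P OR NOT Q OR NOT U) only NOT P is left, so P = False.
All clauses satisfied.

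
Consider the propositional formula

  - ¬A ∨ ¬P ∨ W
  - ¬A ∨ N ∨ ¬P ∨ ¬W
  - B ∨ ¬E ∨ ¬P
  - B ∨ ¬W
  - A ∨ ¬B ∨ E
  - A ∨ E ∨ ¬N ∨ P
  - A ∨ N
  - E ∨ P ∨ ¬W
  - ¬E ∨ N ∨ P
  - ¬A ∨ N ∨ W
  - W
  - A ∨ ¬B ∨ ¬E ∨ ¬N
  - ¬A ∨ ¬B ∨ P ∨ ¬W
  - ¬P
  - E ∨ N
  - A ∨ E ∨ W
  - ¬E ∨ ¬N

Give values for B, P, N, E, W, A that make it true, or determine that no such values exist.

Case P = True:
  Clause (¬P) is falsified — contradiction.
Case P = False:
  (W) forces W = True.
  (B ∨ ¬W) forces B = True.
  (E ∨ P ∨ ¬W) forces E = True.
  (¬E ∨ N ∨ P) forces N = True.
  Clause (¬E ∨ ¬N) is falsified — contradiction.
Both cases fail, so the formula is unsatisfiable.

UNSATISFIABLE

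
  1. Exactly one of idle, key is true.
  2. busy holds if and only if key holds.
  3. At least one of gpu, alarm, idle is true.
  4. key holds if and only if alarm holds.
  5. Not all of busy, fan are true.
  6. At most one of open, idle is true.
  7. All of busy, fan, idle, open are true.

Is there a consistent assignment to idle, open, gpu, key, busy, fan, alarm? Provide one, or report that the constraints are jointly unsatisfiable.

Case fan = True:
  (5) with fan=T forces busy = False.
  Constraint (7) is violated (busy=F) — contradiction.
Case fan = False:
  Constraint (7) is violated (fan=F) — contradiction.
Both cases fail — unsatisfiable.

The formula is unsatisfiable.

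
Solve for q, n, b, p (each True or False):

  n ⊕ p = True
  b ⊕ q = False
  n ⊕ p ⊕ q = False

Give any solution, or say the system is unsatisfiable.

q = True, n = True, b = True, p = False

n ⊕ p = T ⊕ F = True ✓
b ⊕ q = T ⊕ T = False ✓
n ⊕ p ⊕ q = T ⊕ F ⊕ T = False ✓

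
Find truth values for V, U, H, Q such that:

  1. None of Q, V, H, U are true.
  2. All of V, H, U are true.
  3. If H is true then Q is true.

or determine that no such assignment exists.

UNSATISFIABLE

Case V = True:
  Constraint (1) is violated (V=T) — contradiction.
Case V = False:
  Constraint (2) is violated (V=F) — contradiction.
Both cases fail — unsatisfiable.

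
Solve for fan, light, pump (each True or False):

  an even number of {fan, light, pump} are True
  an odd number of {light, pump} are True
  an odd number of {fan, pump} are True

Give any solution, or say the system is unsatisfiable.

fan = True; light = True; pump = False

{fan, light, pump}: 2 true → even ✓
{light, pump}: 1 true → odd ✓
{fan, pump}: 1 true → odd ✓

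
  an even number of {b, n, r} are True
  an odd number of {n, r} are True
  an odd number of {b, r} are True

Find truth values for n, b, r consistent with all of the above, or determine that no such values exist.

n=T; b=T; r=F

{b, n, r}: 2 true → even ✓
{n, r}: 1 true → odd ✓
{b, r}: 1 true → odd ✓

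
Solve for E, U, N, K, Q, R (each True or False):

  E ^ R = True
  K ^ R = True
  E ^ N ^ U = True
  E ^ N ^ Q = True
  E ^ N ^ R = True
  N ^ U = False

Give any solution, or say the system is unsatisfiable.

E: True, U: False, N: False, K: True, Q: False, R: False

E ^ R = T ^ F = True ✓
K ^ R = T ^ F = True ✓
E ^ N ^ U = T ^ F ^ F = True ✓
E ^ N ^ Q = T ^ F ^ F = True ✓
E ^ N ^ R = T ^ F ^ F = True ✓
N ^ U = F ^ F = False ✓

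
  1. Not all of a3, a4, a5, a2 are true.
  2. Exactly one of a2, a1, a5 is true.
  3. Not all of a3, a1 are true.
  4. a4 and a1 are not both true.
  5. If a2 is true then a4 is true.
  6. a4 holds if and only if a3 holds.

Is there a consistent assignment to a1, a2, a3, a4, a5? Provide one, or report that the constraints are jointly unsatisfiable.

a1 = False, a2 = True, a3 = True, a4 = True, a5 = False

  (1) {a3, a4, a5, a2}: 3/4 true — not all ✓
  (2) {a2, a1, a5}: 1 true — exactly one ✓
  (3) {a3, a1}: 1/2 true — not all ✓
  (4) a4=T, a1=F — not both ✓
  (5) a2=T ⇒ a4: T ✓
  (6) a4=T, a3=T — same ✓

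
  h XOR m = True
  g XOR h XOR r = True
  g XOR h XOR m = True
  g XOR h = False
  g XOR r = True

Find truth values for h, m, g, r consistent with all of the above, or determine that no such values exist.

h = False; m = True; g = False; r = True

h XOR m = F XOR T = True ✓
g XOR h XOR r = F XOR F XOR T = True ✓
g XOR h XOR m = F XOR F XOR T = True ✓
g XOR h = F XOR F = False ✓
g XOR r = F XOR T = True ✓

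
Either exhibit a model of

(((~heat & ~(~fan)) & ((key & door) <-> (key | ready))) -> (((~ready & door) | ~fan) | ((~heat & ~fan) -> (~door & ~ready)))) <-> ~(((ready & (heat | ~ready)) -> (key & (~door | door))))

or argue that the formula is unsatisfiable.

heat = True, key = False, door = False, fan = True, ready = True

  (((~heat & ~(~fan)) & ((key & door) <-> (key | ready))) -> (((~ready & door) | ~fan) | ((~heat & ~fan) -> (~door & ~ready)))) <-> ~(((ready & (heat | ~ready)) -> (key & (~door | door)))) = True
    ((~heat & ~(~fan)) & ((key & door) <-> (key | ready))) -> (((~ready & door) | ~fan) | ((~heat & ~fan) -> (~door & ~ready))) = True
      (~heat & ~(~fan)) & ((key & door) <-> (key | ready)) = False
        ~heat & ~(~fan) = False
          ~heat = False
          ~(~fan) = True
            ~fan = False
        (key & door) <-> (key | ready) = False
          key & door = False
          key | ready = True
      ((~ready & door) | ~fan) | ((~heat & ~fan) -> (~door & ~ready)) = True
        (~ready & door) | ~fan = False
          ~ready & door = False
            ~ready = False
          ~fan = False
        (~heat & ~fan) -> (~door & ~ready) = True
          ~heat & ~fan = False
            ~heat = False
            ~fan = False
          ~door & ~ready = False
            ~door = True
            ~ready = False
    ~(((ready & (heat | ~ready)) -> (key & (~door | door)))) = True
      (ready & (heat | ~ready)) -> (key & (~door | door)) = False
        ready & (heat | ~ready) = True
          heat | ~ready = True
            ~ready = False
        key & (~door | door) = False
          ~door | door = True
            ~door = True
The formula evaluates to True.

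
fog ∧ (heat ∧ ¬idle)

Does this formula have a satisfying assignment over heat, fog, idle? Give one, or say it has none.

heat=T, fog=T, idle=F

  heat ∧ ¬idle = True
    ¬idle = True
Both conjuncts True, so the formula holds.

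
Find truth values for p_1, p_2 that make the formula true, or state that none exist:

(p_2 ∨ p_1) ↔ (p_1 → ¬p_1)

p_1 = False; p_2 = True

  (p_2 ∨ p_1) ↔ (p_1 → ¬p_1) = True
    p_2 ∨ p_1 = True
    p_1 → ¬p_1 = True
      ¬p_1 = True
The formula evaluates to True.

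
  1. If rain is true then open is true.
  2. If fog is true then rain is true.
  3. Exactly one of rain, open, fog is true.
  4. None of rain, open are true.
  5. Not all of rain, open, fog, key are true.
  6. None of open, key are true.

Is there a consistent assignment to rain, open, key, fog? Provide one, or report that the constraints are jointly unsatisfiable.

Case open = True:
  Constraint (4) is violated (open=T) — contradiction.
Case open = False:
  (1) with open=F forces rain = False.
  (2) with rain=F forces fog = False.
  Constraint (3) is violated (rain=F, open=F, fog=F) — contradiction.
Both cases fail — unsatisfiable.

No satisfying assignment exists.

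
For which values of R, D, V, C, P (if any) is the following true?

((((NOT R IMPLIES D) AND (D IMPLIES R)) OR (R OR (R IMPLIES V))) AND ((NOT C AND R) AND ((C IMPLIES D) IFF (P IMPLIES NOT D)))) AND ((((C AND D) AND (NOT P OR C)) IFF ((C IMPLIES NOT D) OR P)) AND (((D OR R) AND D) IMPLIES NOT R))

No satisfying assignment exists.

Case C = True: the conjunct NOT C is False.
Case C = False: the conjunct ((C AND D) AND (NOT P OR C)) IFF ((C IMPLIES NOT D) OR P) becomes (False AND NOT P) IFF (True OR P) = False.
Both cases fail — unsatisfiable.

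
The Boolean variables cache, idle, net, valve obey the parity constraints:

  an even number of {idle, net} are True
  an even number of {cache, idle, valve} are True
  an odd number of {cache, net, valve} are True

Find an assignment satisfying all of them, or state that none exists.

Unsatisfiable

Adding constraints 1, 2, 3 mod 2: every variable appears an even number of times on the left, so the left side is 0.
But the right sides sum to 1 (mod 2). 0 ≠ 1 — the system is inconsistent.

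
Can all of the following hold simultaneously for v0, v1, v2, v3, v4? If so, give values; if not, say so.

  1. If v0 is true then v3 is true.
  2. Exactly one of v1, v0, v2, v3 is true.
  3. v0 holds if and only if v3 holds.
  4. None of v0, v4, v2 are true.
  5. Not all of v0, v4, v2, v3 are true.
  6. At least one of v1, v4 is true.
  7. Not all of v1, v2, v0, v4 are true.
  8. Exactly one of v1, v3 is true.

v0 = False, v1 = True, v2 = False, v3 = False, v4 = False

  (1) v0=F ⇒ v3: vacuous ✓
  (2) {v1, v0, v2, v3}: 1 true — exactly one ✓
  (3) v0=F, v3=F — same ✓
  (4) {v0, v4, v2}: 0 true — none ✓
  (5) {v0, v4, v2, v3}: 0/4 true — not all ✓
  (6) {v1, v4}: 1 true — at least one ✓
  (7) {v1, v2, v0, v4}: 1/4 true — not all ✓
  (8) {v1, v3}: 1 true — exactly one ✓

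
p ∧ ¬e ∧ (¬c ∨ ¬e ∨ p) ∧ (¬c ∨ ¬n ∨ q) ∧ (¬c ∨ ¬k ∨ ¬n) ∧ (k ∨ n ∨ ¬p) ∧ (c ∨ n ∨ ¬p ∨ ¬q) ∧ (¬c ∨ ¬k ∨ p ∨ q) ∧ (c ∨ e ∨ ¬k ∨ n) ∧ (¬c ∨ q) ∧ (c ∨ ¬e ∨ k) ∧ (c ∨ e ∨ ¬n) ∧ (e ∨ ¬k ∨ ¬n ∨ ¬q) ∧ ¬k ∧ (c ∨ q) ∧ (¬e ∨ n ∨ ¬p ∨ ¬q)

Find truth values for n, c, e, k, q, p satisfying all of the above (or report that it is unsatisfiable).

n=T, c=T, e=F, k=F, q=T, p=T

Unit clause (p) forces p = True.
Unit clause (¬e) forces e = False.
Unit clause (¬k) forces k = False.
In (k ∨ n ∨ ¬p) only n is left, so n = True.
In (c ∨ e ∨ ¬n) only c is left, so c = True.
In (¬c ∨ ¬n ∨ q) only q is left, so q = True.
All clauses satisfied.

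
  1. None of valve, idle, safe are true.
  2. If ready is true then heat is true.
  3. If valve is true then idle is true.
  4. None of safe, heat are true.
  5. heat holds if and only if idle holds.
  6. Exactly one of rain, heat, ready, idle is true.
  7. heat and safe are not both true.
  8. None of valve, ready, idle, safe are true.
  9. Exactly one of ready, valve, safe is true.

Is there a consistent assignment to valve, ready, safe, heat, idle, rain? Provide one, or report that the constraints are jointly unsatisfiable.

Case ready = True:
  Constraint (8) is violated (ready=T) — contradiction.
Case ready = False:
  (1) forces valve = False.
  (1) forces idle = False.
  (1) forces safe = False.
  Constraint (9) is violated (ready=F, valve=F, safe=F) — contradiction.
Both cases fail — unsatisfiable.

The formula is unsatisfiable.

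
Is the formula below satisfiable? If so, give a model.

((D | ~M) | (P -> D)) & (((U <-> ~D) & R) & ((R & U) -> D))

M: True, D: True, U: False, R: True, P: True

  (D | ~M) | (P -> D) = True
    D | ~M = True
      ~M = False
    P -> D = True
  ((U <-> ~D) & R) & ((R & U) -> D) = True
    (U <-> ~D) & R = True
      U <-> ~D = True
        ~D = False
    (R & U) -> D = True
      R & U = False
Both conjuncts True, so the formula holds.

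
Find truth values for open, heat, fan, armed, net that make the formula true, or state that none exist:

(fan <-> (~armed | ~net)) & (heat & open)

open: True, heat: True, fan: False, armed: True, net: True

  fan <-> (~armed | ~net) = True
    ~armed | ~net = False
      ~armed = False
      ~net = False
  heat & open = True
Both conjuncts True, so the formula holds.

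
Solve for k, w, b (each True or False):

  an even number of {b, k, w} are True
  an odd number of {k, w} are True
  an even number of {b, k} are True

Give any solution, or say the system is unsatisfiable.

k = True; w = False; b = True

{b, k, w}: 2 true → even ✓
{k, w}: 1 true → odd ✓
{b, k}: 2 true → even ✓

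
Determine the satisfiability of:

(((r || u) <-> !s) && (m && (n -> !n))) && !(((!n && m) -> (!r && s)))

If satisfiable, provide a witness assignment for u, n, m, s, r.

u = False; n = False; m = True; s = False; r = True

  ((r || u) <-> !s) && (m && (n -> !n)) = True
    (r || u) <-> !s = True
      r || u = True
      !s = True
    m && (n -> !n) = True
      n -> !n = True
        !n = True
  !(((!n && m) -> (!r && s))) = True
    (!n && m) -> (!r && s) = False
      !n && m = True
        !n = True
      !r && s = False
        !r = False
Both conjuncts True, so the formula holds.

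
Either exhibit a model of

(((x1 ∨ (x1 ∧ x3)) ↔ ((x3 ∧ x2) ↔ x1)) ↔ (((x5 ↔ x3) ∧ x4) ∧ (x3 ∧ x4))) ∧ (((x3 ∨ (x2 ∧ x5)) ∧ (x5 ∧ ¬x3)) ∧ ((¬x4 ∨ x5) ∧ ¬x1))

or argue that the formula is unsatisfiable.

x1: False, x2: True, x3: False, x4: True, x5: True

  ((x1 ∨ (x1 ∧ x3)) ↔ ((x3 ∧ x2) ↔ x1)) ↔ (((x5 ↔ x3) ∧ x4) ∧ (x3 ∧ x4)) = True
    (x1 ∨ (x1 ∧ x3)) ↔ ((x3 ∧ x2) ↔ x1) = False
      x1 ∨ (x1 ∧ x3) = False
        x1 ∧ x3 = False
      (x3 ∧ x2) ↔ x1 = True
        x3 ∧ x2 = False
    ((x5 ↔ x3) ∧ x4) ∧ (x3 ∧ x4) = False
      (x5 ↔ x3) ∧ x4 = False
        x5 ↔ x3 = False
      x3 ∧ x4 = False
  ((x3 ∨ (x2 ∧ x5)) ∧ (x5 ∧ ¬x3)) ∧ ((¬x4 ∨ x5) ∧ ¬x1) = True
    (x3 ∨ (x2 ∧ x5)) ∧ (x5 ∧ ¬x3) = True
      x3 ∨ (x2 ∧ x5) = True
        x2 ∧ x5 = True
      x5 ∧ ¬x3 = True
        ¬x3 = True
    (¬x4 ∨ x5) ∧ ¬x1 = True
      ¬x4 ∨ x5 = True
        ¬x4 = False
      ¬x1 = True
Both conjuncts True, so the formula holds.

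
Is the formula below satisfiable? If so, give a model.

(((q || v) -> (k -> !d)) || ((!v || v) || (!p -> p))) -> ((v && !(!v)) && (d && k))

d = True; p = False; v = True; k = True; q = True

  (((q || v) -> (k -> !d)) || ((!v || v) || (!p -> p))) -> ((v && !(!v)) && (d && k)) = True
    ((q || v) -> (k -> !d)) || ((!v || v) || (!p -> p)) = True
      (q || v) -> (k -> !d) = False
        q || v = True
        k -> !d = False
          !d = False
      (!v || v) || (!p -> p) = True
        !v || v = True
          !v = False
        !p -> p = False
          !p = True
    (v && !(!v)) && (d && k) = True
      v && !(!v) = True
        !(!v) = True
          !v = False
      d && k = True
The formula evaluates to True.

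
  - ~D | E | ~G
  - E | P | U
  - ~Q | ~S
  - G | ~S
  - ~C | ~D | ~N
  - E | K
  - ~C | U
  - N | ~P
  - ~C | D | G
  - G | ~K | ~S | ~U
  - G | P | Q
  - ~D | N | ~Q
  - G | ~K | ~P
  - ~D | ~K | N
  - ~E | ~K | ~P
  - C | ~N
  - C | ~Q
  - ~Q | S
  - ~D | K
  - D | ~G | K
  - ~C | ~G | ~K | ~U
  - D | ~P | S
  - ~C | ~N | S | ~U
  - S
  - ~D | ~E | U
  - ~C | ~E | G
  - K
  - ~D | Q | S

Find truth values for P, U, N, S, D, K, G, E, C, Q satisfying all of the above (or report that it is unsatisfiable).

P = False; U = True; N = False; S = True; D = False; K = True; G = True; E = False; C = False; Q = False

Unit clause (S) forces S = True.
Unit clause (K) forces K = True.
In (~Q | ~S) only ~Q is left, so Q = False.
In (G | ~S) only G is left, so G = True.
Set P = False.
Set U = True.
  then (~C | ~G | ~K | ~U) forces C = False.
  then (C | ~N) forces N = False.
  then (~D | ~K | N) forces D = False.
Set E = False.
All clauses satisfied.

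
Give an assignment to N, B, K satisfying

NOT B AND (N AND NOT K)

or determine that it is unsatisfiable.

N = True, B = False, K = False

  NOT B = True
  N AND NOT K = True
    NOT K = True
Both conjuncts True, so the formula holds.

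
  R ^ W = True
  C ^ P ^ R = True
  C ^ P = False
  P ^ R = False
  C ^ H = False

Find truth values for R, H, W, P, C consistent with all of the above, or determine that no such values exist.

R = True; H = True; W = False; P = True; C = True

R ^ W = T ^ F = True ✓
C ^ P ^ R = T ^ T ^ T = True ✓
C ^ P = T ^ T = False ✓
P ^ R = T ^ T = False ✓
C ^ H = T ^ T = False ✓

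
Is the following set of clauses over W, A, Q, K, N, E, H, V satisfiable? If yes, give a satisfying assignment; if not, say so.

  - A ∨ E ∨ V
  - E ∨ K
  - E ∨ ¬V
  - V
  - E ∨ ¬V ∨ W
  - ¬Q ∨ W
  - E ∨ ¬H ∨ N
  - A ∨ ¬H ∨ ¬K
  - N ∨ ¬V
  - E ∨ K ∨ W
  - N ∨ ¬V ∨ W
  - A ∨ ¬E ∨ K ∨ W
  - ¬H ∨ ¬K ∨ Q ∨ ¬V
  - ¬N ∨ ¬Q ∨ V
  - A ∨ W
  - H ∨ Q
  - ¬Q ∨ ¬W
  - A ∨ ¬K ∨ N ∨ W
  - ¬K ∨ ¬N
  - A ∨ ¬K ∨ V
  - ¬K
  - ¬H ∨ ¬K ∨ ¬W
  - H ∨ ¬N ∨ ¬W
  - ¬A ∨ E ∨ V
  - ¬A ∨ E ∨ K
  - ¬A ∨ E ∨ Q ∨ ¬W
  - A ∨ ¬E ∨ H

W=F; A=T; Q=F; K=F; N=T; E=T; H=T; V=T

Unit clause (V) forces V = True.
In (N ∨ ¬V) only N is left, so N = True.
In (¬K ∨ ¬N) only ¬K is left, so K = False.
In (E ∨ K) only E is left, so E = True.
Set W = False.
  then (¬Q ∨ W) forces Q = False.
  then (A ∨ ¬E ∨ K ∨ W) forces A = True.
  then (H ∨ Q) forces H = True.
All clauses satisfied.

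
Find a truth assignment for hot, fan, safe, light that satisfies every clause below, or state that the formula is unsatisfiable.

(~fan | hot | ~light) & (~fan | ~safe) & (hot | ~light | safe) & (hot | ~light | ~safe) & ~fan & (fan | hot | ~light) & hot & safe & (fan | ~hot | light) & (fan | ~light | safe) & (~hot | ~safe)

Case hot = True:
  (~fan) forces fan = False.
  (safe) forces safe = True.
  Clause (~hot | ~safe) is falsified — contradiction.
Case hot = False:
  Clause (hot) is falsified — contradiction.
Both cases fail, so the formula is unsatisfiable.

No satisfying assignment exists.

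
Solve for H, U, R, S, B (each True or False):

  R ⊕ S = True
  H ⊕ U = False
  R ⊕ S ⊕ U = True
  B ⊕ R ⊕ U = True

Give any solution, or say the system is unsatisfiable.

H = False; U = False; R = True; S = False; B = False

R ⊕ S = T ⊕ F = True ✓
H ⊕ U = F ⊕ F = False ✓
R ⊕ S ⊕ U = T ⊕ F ⊕ F = True ✓
B ⊕ R ⊕ U = F ⊕ T ⊕ F = True ✓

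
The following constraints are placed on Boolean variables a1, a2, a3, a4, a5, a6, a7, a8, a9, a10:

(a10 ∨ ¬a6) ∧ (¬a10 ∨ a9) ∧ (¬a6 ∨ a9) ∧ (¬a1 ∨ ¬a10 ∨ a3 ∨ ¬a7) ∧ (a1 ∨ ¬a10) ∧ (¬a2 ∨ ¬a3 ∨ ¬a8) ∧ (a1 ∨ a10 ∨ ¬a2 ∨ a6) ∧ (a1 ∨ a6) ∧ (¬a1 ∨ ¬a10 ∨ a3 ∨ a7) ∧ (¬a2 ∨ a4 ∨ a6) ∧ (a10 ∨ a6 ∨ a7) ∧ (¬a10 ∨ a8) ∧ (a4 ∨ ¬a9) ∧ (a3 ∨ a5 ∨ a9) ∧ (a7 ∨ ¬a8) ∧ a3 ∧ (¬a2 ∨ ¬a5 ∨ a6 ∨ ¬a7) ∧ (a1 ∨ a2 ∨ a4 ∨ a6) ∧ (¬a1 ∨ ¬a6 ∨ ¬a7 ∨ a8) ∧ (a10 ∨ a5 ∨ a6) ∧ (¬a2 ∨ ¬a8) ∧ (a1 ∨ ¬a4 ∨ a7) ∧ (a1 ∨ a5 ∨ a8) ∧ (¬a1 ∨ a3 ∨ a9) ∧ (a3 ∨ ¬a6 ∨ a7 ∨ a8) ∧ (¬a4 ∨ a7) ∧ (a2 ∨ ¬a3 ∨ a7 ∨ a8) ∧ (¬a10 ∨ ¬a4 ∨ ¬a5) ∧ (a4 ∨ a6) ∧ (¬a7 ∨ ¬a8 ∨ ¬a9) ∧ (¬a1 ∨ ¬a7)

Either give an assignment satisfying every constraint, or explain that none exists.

Case a1 = True:
  (a3) forces a3 = True.
  (¬a1 ∨ ¬a7) forces a7 = False.
  (a7 ∨ ¬a8) forces a8 = False.
  (¬a10 ∨ a8) forces a10 = False.
  (a10 ∨ ¬a6) forces a6 = False.
  Clause (a10 ∨ a6 ∨ a7) is falsified — contradiction.
Case a1 = False:
  (a1 ∨ ¬a10) forces a10 = False.
  (a10 ∨ ¬a6) forces a6 = False.
  Clause (a1 ∨ a6) is falsified — contradiction.
Both cases fail, so the formula is unsatisfiable.

No satisfying assignment exists.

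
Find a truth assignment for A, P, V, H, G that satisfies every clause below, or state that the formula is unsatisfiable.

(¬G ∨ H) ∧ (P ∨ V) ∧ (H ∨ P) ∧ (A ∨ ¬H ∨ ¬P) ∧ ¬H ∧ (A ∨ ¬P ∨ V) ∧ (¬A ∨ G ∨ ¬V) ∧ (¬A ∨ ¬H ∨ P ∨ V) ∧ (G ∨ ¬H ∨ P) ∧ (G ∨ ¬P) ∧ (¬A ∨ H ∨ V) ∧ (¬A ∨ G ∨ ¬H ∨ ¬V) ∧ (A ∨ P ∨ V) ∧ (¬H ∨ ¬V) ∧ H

The formula is unsatisfiable.

Case H = True:
  Clause (¬H) is falsified — contradiction.
Case H = False:
  Clause (H) is falsified — contradiction.
Both cases fail, so the formula is unsatisfiable.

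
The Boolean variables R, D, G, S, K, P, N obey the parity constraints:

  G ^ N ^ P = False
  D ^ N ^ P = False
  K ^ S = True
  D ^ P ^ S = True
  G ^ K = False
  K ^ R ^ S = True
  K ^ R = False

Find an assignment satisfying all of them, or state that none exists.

R = False, D = False, G = False, S = True, K = False, P = False, N = False

G ^ N ^ P = F ^ F ^ F = False ✓
D ^ N ^ P = F ^ F ^ F = False ✓
K ^ S = F ^ T = True ✓
D ^ P ^ S = F ^ F ^ T = True ✓
G ^ K = F ^ F = False ✓
K ^ R ^ S = F ^ F ^ T = True ✓
K ^ R = F ^ F = False ✓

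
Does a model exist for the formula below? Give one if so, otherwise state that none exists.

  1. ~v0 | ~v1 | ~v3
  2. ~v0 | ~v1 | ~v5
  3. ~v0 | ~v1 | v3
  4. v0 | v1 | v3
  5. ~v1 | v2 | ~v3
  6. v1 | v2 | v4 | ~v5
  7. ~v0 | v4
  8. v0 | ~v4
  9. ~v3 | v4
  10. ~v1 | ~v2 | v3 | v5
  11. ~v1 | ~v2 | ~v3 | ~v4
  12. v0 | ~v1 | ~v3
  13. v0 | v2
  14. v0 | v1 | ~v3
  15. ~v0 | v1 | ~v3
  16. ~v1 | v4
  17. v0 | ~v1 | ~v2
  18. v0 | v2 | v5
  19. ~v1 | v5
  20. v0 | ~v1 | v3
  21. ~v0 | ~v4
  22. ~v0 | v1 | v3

Unsatisfiable

Case v0 = True:
  (~v0 | v4) forces v4 = True.
  Clause (~v0 | ~v4) is falsified — contradiction.
Case v0 = False:
  (v0 | ~v4) forces v4 = False.
  (~v3 | v4) forces v3 = False.
  (v0 | v1 | v3) forces v1 = True.
  Clause (~v1 | v4) is falsified — contradiction.
Both cases fail, so the formula is unsatisfiable.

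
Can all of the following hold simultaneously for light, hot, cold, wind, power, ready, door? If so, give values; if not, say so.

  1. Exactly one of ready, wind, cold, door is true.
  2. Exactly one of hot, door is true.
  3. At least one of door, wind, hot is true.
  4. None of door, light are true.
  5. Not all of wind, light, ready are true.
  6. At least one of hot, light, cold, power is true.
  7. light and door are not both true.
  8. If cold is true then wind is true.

light=F; hot=T; cold=F; wind=T; power=F; ready=F; door=F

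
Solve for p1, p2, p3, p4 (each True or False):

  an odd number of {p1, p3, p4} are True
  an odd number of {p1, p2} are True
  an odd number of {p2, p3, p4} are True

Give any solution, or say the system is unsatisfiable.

The formula is unsatisfiable.

Adding constraints 1, 2, 3 mod 2: every variable appears an even number of times on the left, so the left side is 0.
But the right sides sum to 1 (mod 2). 0 ≠ 1 — the system is inconsistent.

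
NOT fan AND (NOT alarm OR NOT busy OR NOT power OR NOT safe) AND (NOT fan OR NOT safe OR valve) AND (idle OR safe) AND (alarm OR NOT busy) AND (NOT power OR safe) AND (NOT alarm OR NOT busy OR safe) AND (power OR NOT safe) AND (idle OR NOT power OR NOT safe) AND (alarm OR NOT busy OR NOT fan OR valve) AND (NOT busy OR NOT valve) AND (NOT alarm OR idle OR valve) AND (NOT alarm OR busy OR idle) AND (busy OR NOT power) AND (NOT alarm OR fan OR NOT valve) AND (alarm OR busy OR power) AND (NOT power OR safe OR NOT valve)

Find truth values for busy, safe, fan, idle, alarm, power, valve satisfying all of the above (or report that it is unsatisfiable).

Unit clause (NOT fan) forces fan = False.
Set busy = False.
  then (busy OR NOT power) forces power = False.
  then (alarm OR busy OR power) forces alarm = True.
  then (power OR NOT safe) forces safe = False.
  then (NOT alarm OR busy OR idle) forces idle = True.
  then (NOT alarm OR fan OR NOT valve) forces valve = False.
All clauses satisfied.

busy: False, safe: False, fan: False, idle: True, alarm: True, power: False, valve: False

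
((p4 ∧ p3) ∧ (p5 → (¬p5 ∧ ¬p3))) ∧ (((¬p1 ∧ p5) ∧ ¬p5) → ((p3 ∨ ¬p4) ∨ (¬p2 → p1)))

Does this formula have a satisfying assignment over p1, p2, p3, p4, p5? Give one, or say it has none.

p1: False; p2: True; p3: True; p4: True; p5: False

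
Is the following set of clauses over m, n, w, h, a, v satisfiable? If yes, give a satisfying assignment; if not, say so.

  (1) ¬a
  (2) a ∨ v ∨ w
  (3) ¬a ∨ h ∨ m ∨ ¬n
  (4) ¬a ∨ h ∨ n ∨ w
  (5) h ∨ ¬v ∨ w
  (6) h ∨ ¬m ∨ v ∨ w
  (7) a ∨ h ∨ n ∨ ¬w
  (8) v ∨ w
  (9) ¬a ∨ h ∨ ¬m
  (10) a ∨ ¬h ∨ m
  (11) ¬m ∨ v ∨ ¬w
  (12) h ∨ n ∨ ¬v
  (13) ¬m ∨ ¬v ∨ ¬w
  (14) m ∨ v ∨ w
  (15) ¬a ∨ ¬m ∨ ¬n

Unit clause (¬a) forces a = False.
Set m = True.
Set n = True.
Set w = False.
  then (a ∨ v ∨ w) forces v = True.
  then (h ∨ ¬v ∨ w) forces h = True.
All clauses satisfied.

m = True; n = True; w = False; h = True; a = False; v = True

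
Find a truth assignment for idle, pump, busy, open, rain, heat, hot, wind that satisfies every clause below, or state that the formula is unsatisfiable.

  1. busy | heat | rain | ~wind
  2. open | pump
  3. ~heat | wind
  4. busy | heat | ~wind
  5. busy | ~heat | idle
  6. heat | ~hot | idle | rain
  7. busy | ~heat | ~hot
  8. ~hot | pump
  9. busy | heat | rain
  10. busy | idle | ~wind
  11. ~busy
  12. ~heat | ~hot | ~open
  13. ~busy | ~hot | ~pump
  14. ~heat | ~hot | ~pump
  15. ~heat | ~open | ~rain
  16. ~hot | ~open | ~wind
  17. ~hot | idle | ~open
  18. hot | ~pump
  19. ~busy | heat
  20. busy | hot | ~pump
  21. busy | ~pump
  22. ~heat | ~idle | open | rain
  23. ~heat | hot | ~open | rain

Unit clause (~busy) forces busy = False.
In (busy | ~pump) only ~pump is left, so pump = False.
In (open | pump) only open is left, so open = True.
In (~hot | pump) only ~hot is left, so hot = False.
Set idle = False.
  then (busy | ~heat | idle) forces heat = False.
  then (busy | heat | rain) forces rain = True.
  then (busy | idle | ~wind) forces wind = False.
All clauses satisfied.

idle = False; pump = False; busy = False; open = True; rain = True; heat = False; hot = False; wind = False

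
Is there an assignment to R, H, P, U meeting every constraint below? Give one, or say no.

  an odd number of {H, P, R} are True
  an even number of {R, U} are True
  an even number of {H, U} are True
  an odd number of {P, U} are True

R: False, H: False, P: True, U: False

{H, P, R}: 1 true → odd ✓
{R, U}: 0 true → even ✓
{H, U}: 0 true → even ✓
{P, U}: 1 true → odd ✓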